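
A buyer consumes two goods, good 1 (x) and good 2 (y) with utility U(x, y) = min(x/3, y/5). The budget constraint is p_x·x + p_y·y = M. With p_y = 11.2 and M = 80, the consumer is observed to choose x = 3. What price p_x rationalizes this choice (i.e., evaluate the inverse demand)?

p_x = 8

With perfect complements, no substitution: consume in ratio x:y = 3:5.
Budget: p_x·x + p_y·(5/3)·x = M, so (3·p_x + 5·p_y)·x = 3·M.
Demand: x*(p_x,p_y,M) = 3·M/(3·p_x + 5·p_y), y* = 5·M/(3·p_x + 5·p_y).
Set x* = 3 in the demand function and solve for p_x: p_x = 8.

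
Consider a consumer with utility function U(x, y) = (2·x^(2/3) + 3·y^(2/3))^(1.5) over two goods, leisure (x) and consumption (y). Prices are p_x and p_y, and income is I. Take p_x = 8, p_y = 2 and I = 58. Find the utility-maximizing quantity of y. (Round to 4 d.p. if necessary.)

y* = 28.4727

From the CES first-order condition, (2/3)·(y/x)^(1/3) = p_x/p_y.
Hence y/x = ((3/2)·p_x/p_y)^(1/(1/3)), i.e. raised to the 3 power.
With the ratio pinned down, the budget gives x* = I/(p_x + p_y·(y/x)) and y* = (y/x)·x*.
Numerically y/x = 216, so x* = 58/(8 + 2·216) = 0.1318 and y* = 216·0.1318 = 28.4727.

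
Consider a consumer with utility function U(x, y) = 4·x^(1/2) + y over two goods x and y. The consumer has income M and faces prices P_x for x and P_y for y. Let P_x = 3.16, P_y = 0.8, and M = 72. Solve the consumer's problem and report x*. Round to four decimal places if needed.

MU_x = 2/√x, MU_y = 1. Tangency: 2/√x = P_x/P_y.
Thus x* = (2·P_y/P_x)² — independent of M — with the rest of income spent on y.
Plugging in: x* = (2·0.8/3.16)² = 0.2564.

x* = 0.2564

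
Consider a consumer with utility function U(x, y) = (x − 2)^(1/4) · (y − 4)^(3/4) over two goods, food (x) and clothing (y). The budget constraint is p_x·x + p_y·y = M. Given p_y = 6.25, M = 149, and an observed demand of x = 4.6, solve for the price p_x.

p_x = 10

Let x' = x−2, y' = y−4. MRS = (1/3)·y'/x' = p_x/p_y.
Substituting into the budget: x* = 2 + 0.25·(M − 2·p_x − 4·p_y)/p_x, and y* = 4 + 0.75·(…)/p_y.
Set x* = 4.6 in the demand function and solve for p_x: p_x = 10.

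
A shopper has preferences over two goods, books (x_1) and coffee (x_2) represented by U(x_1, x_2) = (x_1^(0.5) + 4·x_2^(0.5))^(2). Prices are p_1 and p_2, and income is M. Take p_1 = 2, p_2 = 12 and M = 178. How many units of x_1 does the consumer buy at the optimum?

MRS = MU_x_1/MU_x_2 = (1/4)·(x_2/x_1)^(0.5). Set equal to p_1/p_2.
Hence x_2/x_1 = (4·p_1/p_2)^(1/(0.5)), i.e. raised to the 2 power.
With the ratio pinned down, the budget gives x_1* = M/(p_1 + p_2·(x_2/x_1)) and x_2* = (x_2/x_1)·x_1*.
Numerically x_2/x_1 = 0.444444, so x_1* = 178/(2 + 12·0.444444) = 24.2727.

x_1* = 24.2727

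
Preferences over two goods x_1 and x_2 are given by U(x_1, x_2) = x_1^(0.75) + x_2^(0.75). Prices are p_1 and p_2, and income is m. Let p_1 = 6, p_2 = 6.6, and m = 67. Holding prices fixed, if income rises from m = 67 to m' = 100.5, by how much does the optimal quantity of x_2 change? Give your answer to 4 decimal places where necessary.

MRS = MU_x_1/MU_x_2 = (x_2/x_1)^(0.25). Set equal to p_1/p_2.
Solve for the ratio: x_2/x_1 = [p_1/p_2]^(4).
With the ratio pinned down, the budget gives x_1* = m/(p_1 + p_2·(x_2/x_1)) and x_2* = (x_2/x_1)·x_1*.
Numerically x_2/x_1 = 0.683013, so x_1* = 67/(6 + 6.6·0.683013) = 6.3762 and x_2* = 0.683013·6.3762 = 4.355.
At m' = 100.5: x_2* = 6.5325. Change: 6.5325 − 4.355 = 2.1775.

Δx_2* = 2.1775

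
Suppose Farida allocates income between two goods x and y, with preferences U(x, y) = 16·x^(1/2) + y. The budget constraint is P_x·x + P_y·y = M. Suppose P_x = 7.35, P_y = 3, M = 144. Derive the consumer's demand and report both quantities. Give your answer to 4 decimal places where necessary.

x* = 10.6622, y* = 21.8776

Set MRS = P_x/P_y: 8·x^(−1/2) = P_x/P_y.
Thus x* = (8·P_y/P_x)² — independent of M — with the rest of income spent on y.
Plugging in: x* = (8·3/7.35)² = 10.6622, y* = 21.8776.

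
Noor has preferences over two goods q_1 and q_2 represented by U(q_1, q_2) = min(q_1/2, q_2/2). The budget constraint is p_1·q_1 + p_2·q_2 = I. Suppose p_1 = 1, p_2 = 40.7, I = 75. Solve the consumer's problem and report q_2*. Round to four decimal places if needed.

q_2* = 1.7986

Demand: q_1*(p_1,p_2,I) = 2·I/(2·p_1 + 2·p_2), q_2* = 2·I/(2·p_1 + 2·p_2).
Here 2·1 + 2·40.7 = 83.4, giving q_2* = 1.7986.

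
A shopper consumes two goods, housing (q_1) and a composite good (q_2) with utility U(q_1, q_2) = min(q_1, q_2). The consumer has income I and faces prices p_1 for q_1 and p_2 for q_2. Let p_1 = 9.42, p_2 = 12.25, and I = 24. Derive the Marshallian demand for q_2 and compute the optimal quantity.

q_2* = 1.1075

With perfect complements, no substitution: consume in ratio q_1:q_2 = 1:1.
Budget: p_1·q_1 + p_2·q_1 = I, so (p_1 + p_2)·q_1 = I.
Demand: q_1*(p_1,p_2,I) = I/(p_1 + p_2), q_2* = I/(p_1 + p_2).
Here 9.42 + 12.25 = 21.67, giving q_2* = 1.1075.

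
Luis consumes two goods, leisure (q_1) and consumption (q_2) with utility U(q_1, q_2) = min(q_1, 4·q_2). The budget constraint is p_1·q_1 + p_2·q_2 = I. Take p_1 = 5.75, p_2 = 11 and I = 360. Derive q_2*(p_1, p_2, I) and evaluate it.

With perfect complements, no substitution: consume in ratio q_1:q_2 = 4:1.
Budget: p_1·q_1 + p_2·(1/4)·q_1 = I, so (4·p_1 + p_2)·q_1 = 4·I.
Demand: q_1*(p_1,p_2,I) = 4·I/(4·p_1 + p_2), q_2* = I/(4·p_1 + p_2).
Here 4·5.75 + 11 = 34, giving q_2* = 10.5882.

q_2* = 10.5882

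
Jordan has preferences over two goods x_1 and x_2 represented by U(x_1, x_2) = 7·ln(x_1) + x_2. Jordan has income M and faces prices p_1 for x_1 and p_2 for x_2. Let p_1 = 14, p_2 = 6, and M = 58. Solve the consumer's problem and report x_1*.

x_1* = 3

Set MRS = p_1/p_2: (7/x_1)/1 = p_1/p_2.
So x_1*(p_1,p_2) = 7·p_2/p_1, independent of income; and x_2* = (M − 7·p_2)/p_2.
At the given prices: x_1* = 7·6/14 = 3.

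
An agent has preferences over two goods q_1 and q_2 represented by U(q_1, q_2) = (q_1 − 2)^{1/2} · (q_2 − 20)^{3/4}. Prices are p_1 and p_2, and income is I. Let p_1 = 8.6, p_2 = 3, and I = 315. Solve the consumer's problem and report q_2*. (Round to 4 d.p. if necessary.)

Let q_1' = q_1−2, q_2' = q_2−20. MRS = (2/3)·q_2'/q_1' = p_1/p_2.
After buying the subsistence bundle (2, 20), a share 0.4 of the remaining income goes to q_1: q_1* = 2 + 0.4·(I − 2p_1 − 20p_2)/p_1.
Discretionary income = 315 − 2·8.6 − 20·3 = 237.8; q_2* = 20 + 0.6·237.8/3 = 67.56.

q_2* = 67.56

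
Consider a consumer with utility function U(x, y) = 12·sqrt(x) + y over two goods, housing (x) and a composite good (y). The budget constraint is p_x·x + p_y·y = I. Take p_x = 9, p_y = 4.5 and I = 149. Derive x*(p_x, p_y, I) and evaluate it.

Set MRS = p_x/p_y: 6·x^(−1/2) = p_x/p_y.
Solve: √x = 6·p_y/p_x, so x*(p_x,p_y) = (6·p_y/p_x)², and y* = (I − p_x·x*)/p_y.
Plugging in: x* = (6·4.5/9)² = 9.

x* = 9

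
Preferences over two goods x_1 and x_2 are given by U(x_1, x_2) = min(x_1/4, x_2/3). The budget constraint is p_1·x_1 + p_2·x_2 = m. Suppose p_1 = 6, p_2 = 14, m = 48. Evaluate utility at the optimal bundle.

V = 0.7273

Leontief preferences: the optimum is at the kink where x_1/4 = x_2/3, i.e. x_2 = (3/4)·x_1.
Budget: p_1·x_1 + p_2·(3/4)·x_1 = m, so (4·p_1 + 3·p_2)·x_1 = 4·m.
Demand: x_1*(p_1,p_2,m) = 4·m/(4·p_1 + 3·p_2), x_2* = 3·m/(4·p_1 + 3·p_2).
Here 4·6 + 3·14 = 66, giving x_1* = 2.9091 and x_2* = 2.1818.
Utility at the optimum: U(2.9091, 2.1818) = 0.7273.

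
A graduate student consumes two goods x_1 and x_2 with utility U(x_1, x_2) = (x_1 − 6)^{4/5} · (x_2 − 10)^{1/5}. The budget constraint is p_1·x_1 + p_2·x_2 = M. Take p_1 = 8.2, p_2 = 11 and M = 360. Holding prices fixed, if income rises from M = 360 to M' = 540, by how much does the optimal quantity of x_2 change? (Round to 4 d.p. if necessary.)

Let x_1' = x_1−6, x_2' = x_2−10. MRS = 4·x_2'/x_1' = p_1/p_2.
After buying the subsistence bundle (6, 10), a share 0.8 of the remaining income goes to x_1: x_1* = 6 + 0.8·(M − 6p_1 − 10p_2)/p_1.
Discretionary income = 360 − 6·8.2 − 10·11 = 200.8; x_2* = 10 + 0.2·200.8/11 = 13.6509.
At M' = 540: x_2* = 16.9236. Change: 16.9236 − 13.6509 = 3.2727.

Δx_2* = 3.2727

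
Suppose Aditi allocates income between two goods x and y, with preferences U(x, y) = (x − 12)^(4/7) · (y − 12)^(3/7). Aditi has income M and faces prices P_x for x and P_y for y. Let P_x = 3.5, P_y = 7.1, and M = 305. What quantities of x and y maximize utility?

x* = 41.0286, y* = 22.7324

MRS = (4/3)·(y−12)/(x−12). Tangency with P_x/P_y gives y−12 = (3/4)·(P_x/P_y)·(x−12).
Substituting into the budget: x* = 12 + 4/7·(M − 12·P_x − 12·P_y)/P_x, and y* = 12 + 3/7·(…)/P_y.
Discretionary income = 305 − 12·3.5 − 12·7.1 = 177.8; x* = 12 + 4/7·177.8/3.5 = 41.0286; y* = 12 + 3/7·177.8/7.1 = 22.7324.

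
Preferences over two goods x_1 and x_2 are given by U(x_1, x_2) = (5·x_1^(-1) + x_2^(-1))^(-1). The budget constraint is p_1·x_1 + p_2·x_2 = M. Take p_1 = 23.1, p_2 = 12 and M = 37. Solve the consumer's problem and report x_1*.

MU_x_1 ∝ 5·x_1^(-2), MU_x_2 ∝ x_2^(-2), so MRS = 5·(x_2/x_1)^(2) = p_1/p_2.
Solve for the ratio: x_2/x_1 = [(1/5)·p_1/p_2]^(0.5).
With the ratio pinned down, the budget gives x_1* = M/(p_1 + p_2·(x_2/x_1)) and x_2* = (x_2/x_1)·x_1*.
Numerically x_2/x_1 = 0.620484, so x_1* = 37/(23.1 + 12·0.620484) = 1.2113.

x_1* = 1.2113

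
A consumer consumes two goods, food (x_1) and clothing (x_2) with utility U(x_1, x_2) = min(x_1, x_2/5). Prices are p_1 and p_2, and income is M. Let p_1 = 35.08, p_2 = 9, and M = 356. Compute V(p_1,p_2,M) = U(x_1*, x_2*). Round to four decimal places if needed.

With perfect complements, no substitution: consume in ratio x_1:x_2 = 1:5.
Budget: p_1·x_1 + p_2·5·x_1 = M, so (p_1 + 5·p_2)·x_1 = M.
Demand: x_1*(p_1,p_2,M) = M/(p_1 + 5·p_2), x_2* = 5·M/(p_1 + 5·p_2).
Here 35.08 + 5·9 = 80.08, giving x_1* = 4.4456 and x_2* = 22.2278.
Utility at the optimum: U(4.4456, 22.2278) = 4.4456.

V = 4.4456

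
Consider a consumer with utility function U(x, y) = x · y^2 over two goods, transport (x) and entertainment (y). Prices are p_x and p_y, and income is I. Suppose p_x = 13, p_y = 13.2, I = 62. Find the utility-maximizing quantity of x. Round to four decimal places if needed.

The MRS is (1/2)·y/x. Set MRS = p_x/p_y.
Rearranging, p_y·y = 2·p_x·x. Substituting into the budget gives p_x·x·(1 + 2) = I.
Demand: x*(p_x,p_y,I) = 1/3·I/p_x and y* = 2/3·I/p_y.
At p_x=13, p_y=13.2, I=62: x* = 1/3·62/13 = 1.5897.

x* = 1.5897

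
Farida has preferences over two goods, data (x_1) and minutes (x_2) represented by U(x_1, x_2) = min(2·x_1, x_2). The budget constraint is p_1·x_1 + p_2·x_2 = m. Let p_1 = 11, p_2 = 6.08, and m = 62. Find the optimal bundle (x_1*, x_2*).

x_1* = 2.677, x_2* = 5.3541

Leontief preferences: the optimum is at the kink where x_1/1 = x_2/2, i.e. x_2 = 2·x_1.
Budget: p_1·x_1 + p_2·2·x_1 = m, so (p_1 + 2·p_2)·x_1 = m.
Demand: x_1*(p_1,p_2,m) = m/(p_1 + 2·p_2), x_2* = 2·m/(p_1 + 2·p_2).
Here 11 + 2·6.08 = 23.16, giving x_1* = 2.677 and x_2* = 5.3541.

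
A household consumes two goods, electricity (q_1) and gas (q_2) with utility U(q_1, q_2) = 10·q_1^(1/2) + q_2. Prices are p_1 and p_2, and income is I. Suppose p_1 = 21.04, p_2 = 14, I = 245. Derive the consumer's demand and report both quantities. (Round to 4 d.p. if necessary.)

Set MRS = p_1/p_2: 5·q_1^(−1/2) = p_1/p_2.
Thus q_1* = (5·p_2/p_1)² — independent of I — with the rest of income spent on q_2.
Plugging in: q_1* = (5·14/21.04)² = 11.0689, q_2* = 0.865.

q_1* = 11.0689, q_2* = 0.865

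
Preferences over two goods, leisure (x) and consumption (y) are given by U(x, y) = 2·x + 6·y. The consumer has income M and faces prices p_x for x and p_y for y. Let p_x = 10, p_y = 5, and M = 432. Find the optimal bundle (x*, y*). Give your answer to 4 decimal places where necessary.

y gives more utility per dollar, so spend all income on y: y* = M/p_y, x* = 0.
Numerically: x* = 0, y* = 86.4.

x* = 0, y* = 86.4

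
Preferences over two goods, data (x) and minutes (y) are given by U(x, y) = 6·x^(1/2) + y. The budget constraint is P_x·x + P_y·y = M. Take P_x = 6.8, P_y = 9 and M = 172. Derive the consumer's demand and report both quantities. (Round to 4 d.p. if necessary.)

Plugging in: x* = (3·9/6.8)² = 15.7656, y* = 7.1993.

x* = 15.7656, y* = 7.1993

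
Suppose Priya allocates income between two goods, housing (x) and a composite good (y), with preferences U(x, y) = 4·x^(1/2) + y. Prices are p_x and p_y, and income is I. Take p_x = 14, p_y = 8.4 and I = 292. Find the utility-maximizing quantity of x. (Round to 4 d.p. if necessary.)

x* = 1.44

Utility is quasi-linear in y; the FOC for x is 2/√x = p_x/p_y.
Solve: √x = 2·p_y/p_x, so x*(p_x,p_y) = (2·p_y/p_x)², and y* = (I − p_x·x*)/p_y.
Plugging in: x* = (2·8.4/14)² = 1.44.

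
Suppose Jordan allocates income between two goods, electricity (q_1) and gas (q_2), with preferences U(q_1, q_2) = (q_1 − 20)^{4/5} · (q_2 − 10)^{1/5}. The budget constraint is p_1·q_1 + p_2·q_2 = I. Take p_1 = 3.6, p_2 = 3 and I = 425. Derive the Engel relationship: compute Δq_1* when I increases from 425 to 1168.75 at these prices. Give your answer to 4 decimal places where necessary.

Δq_1* = 165.2778

Let q_1' = q_1−20, q_2' = q_2−10. MRS = 4·q_2'/q_1' = p_1/p_2.
Substituting into the budget: q_1* = 20 + 0.8·(I − 20·p_1 − 10·p_2)/p_1, and q_2* = 10 + 0.2·(…)/p_2.
Discretionary income = 425 − 20·3.6 − 10·3 = 323; q_1* = 20 + 0.8·323/3.6 = 91.7778.
At I' = 1168.75: q_1* = 257.0556. Change: 257.0556 − 91.7778 = 165.2778.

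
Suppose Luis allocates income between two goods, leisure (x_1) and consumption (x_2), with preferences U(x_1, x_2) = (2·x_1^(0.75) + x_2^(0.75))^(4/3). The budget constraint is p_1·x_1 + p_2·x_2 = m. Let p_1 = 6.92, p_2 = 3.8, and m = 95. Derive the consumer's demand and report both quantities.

x_1* = 9.9666, x_2* = 6.8504

From the CES first-order condition, 2·(x_2/x_1)^(0.25) = p_1/p_2.
Solve for the ratio: x_2/x_1 = [(1/2)·p_1/p_2]^(4).
With the ratio pinned down, the budget gives x_1* = m/(p_1 + p_2·(x_2/x_1)) and x_2* = (x_2/x_1)·x_1*.
Numerically x_2/x_1 = 0.687337, so x_1* = 95/(6.92 + 3.8·0.687337) = 9.9666 and x_2* = 0.687337·9.9666 = 6.8504.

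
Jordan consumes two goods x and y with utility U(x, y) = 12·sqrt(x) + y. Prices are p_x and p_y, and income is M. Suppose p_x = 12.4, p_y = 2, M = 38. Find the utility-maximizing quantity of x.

Utility is quasi-linear in y; the FOC for x is 6/√x = p_x/p_y.
Solve: √x = 6·p_y/p_x, so x*(p_x,p_y) = (6·p_y/p_x)², and y* = (M − p_x·x*)/p_y.
Plugging in: x* = (6·2/12.4)² = 0.9365.

x* = 0.9365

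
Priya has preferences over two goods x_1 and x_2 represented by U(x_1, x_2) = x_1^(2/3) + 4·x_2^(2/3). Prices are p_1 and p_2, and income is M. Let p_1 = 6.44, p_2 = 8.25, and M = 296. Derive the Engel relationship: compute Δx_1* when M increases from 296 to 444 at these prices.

Δx_1* = 0.5746

With the ratio pinned down, the budget gives x_1* = M/(p_1 + p_2·(x_2/x_1)) and x_2* = (x_2/x_1)·x_1*.
Numerically x_2/x_1 = 30.442179, so x_1* = 296/(6.44 + 8.25·30.442179) = 1.1491.
At M' = 444: x_1* = 1.7237. Change: 1.7237 − 1.1491 = 0.5746.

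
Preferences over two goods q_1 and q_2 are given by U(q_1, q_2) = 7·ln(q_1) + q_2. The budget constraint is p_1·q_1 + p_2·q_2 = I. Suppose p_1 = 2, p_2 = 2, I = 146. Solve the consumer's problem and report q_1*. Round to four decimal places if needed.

MU_q_1 = 7/q_1, MU_q_2 = 1. Tangency: 7/q_1 = p_1/p_2.
So q_1*(p_1,p_2) = 7·p_2/p_1, independent of income; and q_2* = (I − 7·p_2)/p_2.
At the given prices: q_1* = 7·2/2 = 7.

q_1* = 7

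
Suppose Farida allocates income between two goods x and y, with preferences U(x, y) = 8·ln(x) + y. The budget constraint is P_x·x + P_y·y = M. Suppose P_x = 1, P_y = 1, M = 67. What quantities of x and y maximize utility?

So x*(P_x,P_y) = 8·P_y/P_x, independent of income; and y* = (M − 8·P_y)/P_y.
At the given prices: x* = 8·1/1 = 8, and y* = 59.

x* = 8, y* = 59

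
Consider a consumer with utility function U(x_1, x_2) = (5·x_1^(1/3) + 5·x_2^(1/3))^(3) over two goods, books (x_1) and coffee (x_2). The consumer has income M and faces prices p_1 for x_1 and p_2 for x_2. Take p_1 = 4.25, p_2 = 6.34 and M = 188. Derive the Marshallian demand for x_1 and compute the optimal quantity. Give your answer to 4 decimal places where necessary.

MRS = MU_x_1/MU_x_2 = (x_2/x_1)^(2/3). Set equal to p_1/p_2.
Solve for the ratio: x_2/x_1 = [p_1/p_2]^(1.5).
With the ratio pinned down, the budget gives x_1* = M/(p_1 + p_2·(x_2/x_1)) and x_2* = (x_2/x_1)·x_1*.
Numerically x_2/x_1 = 0.548845, so x_1* = 188/(4.25 + 6.34·0.548845) = 24.3218.

x_1* = 24.3218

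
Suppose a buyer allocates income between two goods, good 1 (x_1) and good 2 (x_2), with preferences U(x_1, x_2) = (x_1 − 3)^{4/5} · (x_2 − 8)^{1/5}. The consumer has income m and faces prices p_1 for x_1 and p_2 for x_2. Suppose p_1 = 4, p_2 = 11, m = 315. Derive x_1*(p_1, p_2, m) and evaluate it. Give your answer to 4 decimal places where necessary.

x_1* = 46

Discretionary income = 315 − 3·4 − 8·11 = 215; x_1* = 3 + 0.8·215/4 = 46.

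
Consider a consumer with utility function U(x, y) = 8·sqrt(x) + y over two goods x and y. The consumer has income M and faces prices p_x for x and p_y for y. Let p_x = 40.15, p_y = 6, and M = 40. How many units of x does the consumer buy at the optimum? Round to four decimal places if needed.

Plugging in: x* = (4·6/40.15)² = 0.3573.

x* = 0.3573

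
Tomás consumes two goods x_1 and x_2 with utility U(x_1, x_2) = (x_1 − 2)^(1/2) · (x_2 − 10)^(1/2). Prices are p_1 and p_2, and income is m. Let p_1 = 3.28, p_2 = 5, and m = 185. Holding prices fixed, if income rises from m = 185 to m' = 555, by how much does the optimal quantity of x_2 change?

MRS = (x_2−10)/(x_1−2). Tangency with p_1/p_2 gives x_2−10 = (p_1/p_2)·(x_1−2).
Substituting into the budget: x_1* = 2 + 0.5·(m − 2·p_1 − 10·p_2)/p_1, and x_2* = 10 + 0.5·(…)/p_2.
Discretionary income = 185 − 2·3.28 − 10·5 = 128.44; x_2* = 10 + 0.5·128.44/5 = 22.844.
At m' = 555: x_2* = 59.844. Change: 59.844 − 22.844 = 37.

Δx_2* = 37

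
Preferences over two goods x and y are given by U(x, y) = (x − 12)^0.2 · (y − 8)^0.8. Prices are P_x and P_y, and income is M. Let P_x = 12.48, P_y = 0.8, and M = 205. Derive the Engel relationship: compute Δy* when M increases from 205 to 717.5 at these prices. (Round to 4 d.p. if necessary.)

Let x' = x−12, y' = y−8. MRS = (1/4)·y'/x' = P_x/P_y.
After buying the subsistence bundle (12, 8), a share 0.2 of the remaining income goes to x: x* = 12 + 0.2·(M − 12P_x − 8P_y)/P_x.
Discretionary income = 205 − 12·12.48 − 8·0.8 = 48.84; y* = 8 + 0.8·48.84/0.8 = 56.84.
At M' = 717.5: y* = 569.34. Change: 569.34 − 56.84 = 512.5.

Δy* = 512.5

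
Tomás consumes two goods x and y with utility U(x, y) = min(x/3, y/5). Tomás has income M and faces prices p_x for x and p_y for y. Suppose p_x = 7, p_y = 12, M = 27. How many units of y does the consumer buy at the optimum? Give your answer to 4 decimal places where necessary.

With perfect complements, no substitution: consume in ratio x:y = 3:5.
Budget: p_x·x + p_y·(5/3)·x = M, so (3·p_x + 5·p_y)·x = 3·M.
Demand: x*(p_x,p_y,M) = 3·M/(3·p_x + 5·p_y), y* = 5·M/(3·p_x + 5·p_y).
Here 3·7 + 5·12 = 81, giving y* = 1.6667.

y* = 1.6667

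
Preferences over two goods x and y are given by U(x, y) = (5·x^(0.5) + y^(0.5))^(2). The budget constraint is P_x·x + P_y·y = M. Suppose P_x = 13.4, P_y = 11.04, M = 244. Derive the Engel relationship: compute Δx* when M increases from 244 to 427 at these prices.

From the CES first-order condition, 5·(y/x)^(0.5) = P_x/P_y.
Solve for the ratio: y/x = [(1/5)·P_x/P_y]^(2).
With the ratio pinned down, the budget gives x* = M/(P_x + P_y·(y/x)) and y* = (y/x)·x*.
Numerically y/x = 0.058929, so x* = 244/(13.4 + 11.04·0.058929) = 17.3658.
At M' = 427: x* = 30.3902. Change: 30.3902 − 17.3658 = 13.0244.

Δx* = 13.0244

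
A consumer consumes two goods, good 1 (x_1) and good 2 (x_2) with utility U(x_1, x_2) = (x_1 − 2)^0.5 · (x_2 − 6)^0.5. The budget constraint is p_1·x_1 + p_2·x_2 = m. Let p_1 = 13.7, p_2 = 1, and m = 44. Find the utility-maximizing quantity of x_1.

This is Cobb-Douglas in (x_1−2, x_2−6): tangency gives 0.5·p_2·(x_2−6) = 0.5·p_1·(x_1−2).
After buying the subsistence bundle (2, 6), a share 0.5 of the remaining income goes to x_1: x_1* = 2 + 0.5·(m − 2p_1 − 6p_2)/p_1.
Discretionary income = 44 − 2·13.7 − 6·1 = 10.6; x_1* = 2 + 0.5·10.6/13.7 = 2.3869.

x_1* = 2.3869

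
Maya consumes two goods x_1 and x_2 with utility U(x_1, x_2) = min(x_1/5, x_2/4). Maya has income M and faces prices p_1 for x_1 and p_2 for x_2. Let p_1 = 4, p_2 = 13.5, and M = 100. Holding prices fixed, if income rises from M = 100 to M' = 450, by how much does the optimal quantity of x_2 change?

Δx_2* = 18.9189

With perfect complements, no substitution: consume in ratio x_1:x_2 = 5:4.
Budget: p_1·x_1 + p_2·(4/5)·x_1 = M, so (5·p_1 + 4·p_2)·x_1 = 5·M.
Demand: x_1*(p_1,p_2,M) = 5·M/(5·p_1 + 4·p_2), x_2* = 4·M/(5·p_1 + 4·p_2).
Here 5·4 + 4·13.5 = 74, giving x_2* = 5.4054.
At M' = 450: x_2* = 24.3243. Change: 24.3243 − 5.4054 = 18.9189.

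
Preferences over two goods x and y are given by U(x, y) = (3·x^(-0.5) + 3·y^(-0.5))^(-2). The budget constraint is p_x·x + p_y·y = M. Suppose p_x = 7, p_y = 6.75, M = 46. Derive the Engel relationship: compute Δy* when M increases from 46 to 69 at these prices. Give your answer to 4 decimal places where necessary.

MRS = MU_x/MU_y = (y/x)^(1.5). Set equal to p_x/p_y.
Solve for the ratio: y/x = [p_x/p_y]^(2/3).
With the ratio pinned down, the budget gives x* = M/(p_x + p_y·(y/x)) and y* = (y/x)·x*.
Numerically y/x = 1.024541, so x* = 46/(7 + 6.75·1.024541) = 3.3056 and y* = 1.024541·3.3056 = 3.3868.
At M' = 69: y* = 5.0801. Change: 5.0801 − 3.3868 = 1.6934.

Δy* = 1.6934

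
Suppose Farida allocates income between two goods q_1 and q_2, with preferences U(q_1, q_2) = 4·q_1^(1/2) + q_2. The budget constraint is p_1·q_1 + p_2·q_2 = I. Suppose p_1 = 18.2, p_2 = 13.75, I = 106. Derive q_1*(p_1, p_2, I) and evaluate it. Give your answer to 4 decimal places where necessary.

Utility is quasi-linear in q_2; the FOC for q_1 is 2/√q_1 = p_1/p_2.
Thus q_1* = (2·p_2/p_1)² — independent of I — with the rest of income spent on q_2.
Plugging in: q_1* = (2·13.75/18.2)² = 2.2831.

q_1* = 2.2831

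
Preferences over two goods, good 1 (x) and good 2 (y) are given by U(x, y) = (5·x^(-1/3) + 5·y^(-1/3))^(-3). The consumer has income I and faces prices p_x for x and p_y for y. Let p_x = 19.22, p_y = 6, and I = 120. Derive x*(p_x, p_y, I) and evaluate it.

MU_x ∝ 5·x^(-4/3), MU_y ∝ 5·y^(-4/3), so MRS = (y/x)^(4/3) = p_x/p_y.
Solve for the ratio: y/x = [p_x/p_y]^(0.75).
Substitute y = (y/x)·x into the budget: x* = I/(p_x + p_y·(y/x)).
Numerically y/x = 2.394427, so x* = 120/(19.22 + 6·2.394427) = 3.5729.

x* = 3.5729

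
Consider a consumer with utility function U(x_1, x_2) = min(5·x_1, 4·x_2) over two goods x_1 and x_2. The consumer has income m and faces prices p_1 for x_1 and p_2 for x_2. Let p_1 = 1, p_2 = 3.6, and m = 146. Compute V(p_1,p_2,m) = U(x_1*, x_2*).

Leontief preferences: the optimum is at the kink where x_1/4 = x_2/5, i.e. x_2 = (5/4)·x_1.
Budget: p_1·x_1 + p_2·(5/4)·x_1 = m, so (4·p_1 + 5·p_2)·x_1 = 4·m.
Demand: x_1*(p_1,p_2,m) = 4·m/(4·p_1 + 5·p_2), x_2* = 5·m/(4·p_1 + 5·p_2).
Here 4·1 + 5·3.6 = 22, giving x_1* = 26.5455 and x_2* = 33.1818.
Utility at the optimum: U(26.5455, 33.1818) = 132.7273.

V = 132.7273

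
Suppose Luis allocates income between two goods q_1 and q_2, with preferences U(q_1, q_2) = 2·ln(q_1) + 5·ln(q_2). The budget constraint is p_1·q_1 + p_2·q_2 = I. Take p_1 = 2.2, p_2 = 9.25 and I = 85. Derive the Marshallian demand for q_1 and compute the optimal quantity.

q_1* = 11.039

MU_q_1/MU_q_2 = (2·q_2)/(5·q_1); tangency sets this equal to p_1/p_2.
So 2·p_2·q_2 = 5·p_1·q_1; combined with the budget, a share 2/7 of income goes to q_1.
Demand: q_1*(p_1,p_2,I) = 2/7·I/p_1 and q_2* = 5/7·I/p_2.
At p_1=2.2, p_2=9.25, I=85: q_1* = 2/7·85/2.2 = 11.039.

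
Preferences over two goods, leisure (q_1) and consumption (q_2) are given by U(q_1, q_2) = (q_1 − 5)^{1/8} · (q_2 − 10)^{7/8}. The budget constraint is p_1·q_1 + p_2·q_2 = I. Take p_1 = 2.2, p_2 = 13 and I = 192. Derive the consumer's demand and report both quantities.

This is Cobb-Douglas in (q_1−5, q_2−10): tangency gives 0.125·p_2·(q_2−10) = 0.875·p_1·(q_1−5).
After buying the subsistence bundle (5, 10), a share 0.125 of the remaining income goes to q_1: q_1* = 5 + 0.125·(I − 5p_1 − 10p_2)/p_1.
Discretionary income = 192 − 5·2.2 − 10·13 = 51; q_1* = 5 + 0.125·51/2.2 = 7.8977; q_2* = 10 + 0.875·51/13 = 13.4327.

q_1* = 7.8977, q_2* = 13.4327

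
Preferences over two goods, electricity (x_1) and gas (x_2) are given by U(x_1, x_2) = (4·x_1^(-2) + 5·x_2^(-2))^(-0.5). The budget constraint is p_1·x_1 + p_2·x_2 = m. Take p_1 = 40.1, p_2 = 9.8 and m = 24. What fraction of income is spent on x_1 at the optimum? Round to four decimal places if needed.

From the CES first-order condition, (4/5)·(x_2/x_1)^(3) = p_1/p_2.
Solve for the ratio: x_2/x_1 = [(5/4)·p_1/p_2]^(1/3).
Substitute x_2 = (x_2/x_1)·x_1 into the budget: x_1* = m/(p_1 + p_2·(x_2/x_1)).
Numerically x_2/x_1 = 1.722964, so x_1* = 24/(40.1 + 9.8·1.722964) = 0.4212 and x_2* = 1.722964·0.4212 = 0.7256.
Expenditure on x_1: 40.1·0.4212 = 16.8886; share = 0.7037.

share on x_1 = 0.7037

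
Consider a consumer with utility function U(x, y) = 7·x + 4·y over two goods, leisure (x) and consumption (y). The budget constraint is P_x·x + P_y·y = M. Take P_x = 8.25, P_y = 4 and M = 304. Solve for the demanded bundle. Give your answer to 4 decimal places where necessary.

Perfect substitutes: compare marginal utility per dollar. 7/P_x vs 4/P_y → 0.8485 vs 1.
y gives more utility per dollar, so spend all income on y: y* = M/P_y, x* = 0.
Numerically: x* = 0, y* = 76.

x* = 0, y* = 76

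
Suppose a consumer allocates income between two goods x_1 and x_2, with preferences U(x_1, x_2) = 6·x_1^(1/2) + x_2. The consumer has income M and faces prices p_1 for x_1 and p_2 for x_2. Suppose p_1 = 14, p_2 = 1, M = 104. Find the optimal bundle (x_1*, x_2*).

x_1* = 0.0459, x_2* = 103.3571

MU_x_1 = 3/√x_1, MU_x_2 = 1. Tangency: 3/√x_1 = p_1/p_2.
Solve: √x_1 = 3·p_2/p_1, so x_1*(p_1,p_2) = (3·p_2/p_1)², and x_2* = (M − p_1·x_1*)/p_2.
Plugging in: x_1* = (3·1/14)² = 0.0459, x_2* = 103.3571.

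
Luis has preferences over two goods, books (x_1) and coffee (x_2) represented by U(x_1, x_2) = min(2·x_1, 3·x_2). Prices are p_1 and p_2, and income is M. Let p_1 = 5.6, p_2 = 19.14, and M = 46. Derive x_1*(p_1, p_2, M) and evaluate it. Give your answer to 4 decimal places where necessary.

x_1* = 2.5054

With perfect complements, no substitution: consume in ratio x_1:x_2 = 3:2.
Budget: p_1·x_1 + p_2·(2/3)·x_1 = M, so (3·p_1 + 2·p_2)·x_1 = 3·M.
Demand: x_1*(p_1,p_2,M) = 3·M/(3·p_1 + 2·p_2), x_2* = 2·M/(3·p_1 + 2·p_2).
Here 3·5.6 + 2·19.14 = 55.08, giving x_1* = 2.5054.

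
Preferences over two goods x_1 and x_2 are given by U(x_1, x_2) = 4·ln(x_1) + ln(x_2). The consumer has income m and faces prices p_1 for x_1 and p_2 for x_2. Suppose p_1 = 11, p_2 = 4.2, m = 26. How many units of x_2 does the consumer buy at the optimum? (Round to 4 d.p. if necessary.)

Demand: x_1*(p_1,p_2,m) = 0.8·m/p_1 and x_2* = 0.2·m/p_2.
At p_1=11, p_2=4.2, m=26: x_2* = 0.2·26/4.2 = 1.2381.

x_2* = 1.2381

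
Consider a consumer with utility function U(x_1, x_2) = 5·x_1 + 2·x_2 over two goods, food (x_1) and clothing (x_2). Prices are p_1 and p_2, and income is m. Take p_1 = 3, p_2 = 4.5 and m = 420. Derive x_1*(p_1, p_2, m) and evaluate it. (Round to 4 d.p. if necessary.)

x_1 gives more utility per dollar, so spend all income on x_1: x_1* = m/p_1, x_2* = 0.
Numerically: x_1* = 140, x_2* = 0.

x_1* = 140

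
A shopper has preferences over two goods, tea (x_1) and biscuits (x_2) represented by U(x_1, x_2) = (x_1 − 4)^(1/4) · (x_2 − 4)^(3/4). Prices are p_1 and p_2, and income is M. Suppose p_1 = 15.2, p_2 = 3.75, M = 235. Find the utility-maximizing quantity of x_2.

x_2* = 35.84

MRS = (1/3)·(x_2−4)/(x_1−4). Tangency with p_1/p_2 gives x_2−4 = 3·(p_1/p_2)·(x_1−4).
After buying the subsistence bundle (4, 4), a share 0.25 of the remaining income goes to x_1: x_1* = 4 + 0.25·(M − 4p_1 − 4p_2)/p_1.
Discretionary income = 235 − 4·15.2 − 4·3.75 = 159.2; x_2* = 4 + 0.75·159.2/3.75 = 35.84.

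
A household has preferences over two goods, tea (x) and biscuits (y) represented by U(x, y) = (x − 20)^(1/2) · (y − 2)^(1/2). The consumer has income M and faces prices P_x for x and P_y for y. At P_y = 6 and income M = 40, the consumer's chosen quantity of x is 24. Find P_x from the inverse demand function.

This is Cobb-Douglas in (x−20, y−2): tangency gives 0.5·P_y·(y−2) = 0.5·P_x·(x−20).
After buying the subsistence bundle (20, 2), a share 0.5 of the remaining income goes to x: x* = 20 + 0.5·(M − 20P_x − 2P_y)/P_x.
Set x* = 24 in the demand function and solve for P_x: P_x = 1.

P_x = 1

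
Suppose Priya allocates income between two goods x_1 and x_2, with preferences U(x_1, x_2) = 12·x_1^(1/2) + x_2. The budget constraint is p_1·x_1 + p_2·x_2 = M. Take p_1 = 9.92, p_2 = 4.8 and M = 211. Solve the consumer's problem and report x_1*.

Solve: √x_1 = 6·p_2/p_1, so x_1*(p_1,p_2) = (6·p_2/p_1)², and x_2* = (M − p_1·x_1*)/p_2.
Plugging in: x_1* = (6·4.8/9.92)² = 8.4287.

x_1* = 8.4287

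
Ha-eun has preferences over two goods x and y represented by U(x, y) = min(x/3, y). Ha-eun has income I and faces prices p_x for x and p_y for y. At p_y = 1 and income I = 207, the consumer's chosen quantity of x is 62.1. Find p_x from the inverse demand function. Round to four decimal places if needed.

With perfect complements, no substitution: consume in ratio x:y = 3:1.
Budget: p_x·x + p_y·(1/3)·x = I, so (3·p_x + p_y)·x = 3·I.
Demand: x*(p_x,p_y,I) = 3·I/(3·p_x + p_y), y* = I/(3·p_x + p_y).
Set x* = 62.1 in the demand function and solve for p_x: p_x = 3.

p_x = 3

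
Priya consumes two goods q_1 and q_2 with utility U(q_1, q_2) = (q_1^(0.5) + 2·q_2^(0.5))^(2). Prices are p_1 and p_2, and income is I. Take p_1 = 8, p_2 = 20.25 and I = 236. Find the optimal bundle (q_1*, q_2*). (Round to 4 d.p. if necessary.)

MRS = MU_q_1/MU_q_2 = (1/2)·(q_2/q_1)^(0.5). Set equal to p_1/p_2.
Solve for the ratio: q_2/q_1 = [2·p_1/p_2]^(2).
Substitute q_2 = (q_2/q_1)·q_1 into the budget: q_1* = I/(p_1 + p_2·(q_2/q_1)).
Numerically q_2/q_1 = 0.624295, so q_1* = 236/(8 + 20.25·0.624295) = 11.433 and q_2* = 0.624295·11.433 = 7.1376.

q_1* = 11.433, q_2* = 7.1376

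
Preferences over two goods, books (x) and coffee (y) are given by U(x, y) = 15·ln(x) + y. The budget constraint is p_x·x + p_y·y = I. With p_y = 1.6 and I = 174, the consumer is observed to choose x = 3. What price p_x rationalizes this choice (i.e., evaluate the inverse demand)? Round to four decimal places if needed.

p_x = 8

Set MRS = p_x/p_y: (15/x)/1 = p_x/p_y.
So x*(p_x,p_y) = 15·p_y/p_x, independent of income; and y* = (I − 15·p_y)/p_y.
Set x* = 3 in the demand function and solve for p_x: p_x = 8.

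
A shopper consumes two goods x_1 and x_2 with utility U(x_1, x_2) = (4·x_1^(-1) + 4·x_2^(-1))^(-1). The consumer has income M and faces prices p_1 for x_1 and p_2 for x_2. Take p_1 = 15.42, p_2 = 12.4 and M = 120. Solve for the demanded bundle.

MU_x_1 ∝ 4·x_1^(-2), MU_x_2 ∝ 4·x_2^(-2), so MRS = (x_2/x_1)^(2) = p_1/p_2.
Solve for the ratio: x_2/x_1 = [p_1/p_2]^(0.5).
Substitute x_2 = (x_2/x_1)·x_1 into the budget: x_1* = M/(p_1 + p_2·(x_2/x_1)).
Numerically x_2/x_1 = 1.115145, so x_1* = 120/(15.42 + 12.4·1.115145) = 4.1029 and x_2* = 1.115145·4.1029 = 4.5753.

x_1* = 4.1029, x_2* = 4.5753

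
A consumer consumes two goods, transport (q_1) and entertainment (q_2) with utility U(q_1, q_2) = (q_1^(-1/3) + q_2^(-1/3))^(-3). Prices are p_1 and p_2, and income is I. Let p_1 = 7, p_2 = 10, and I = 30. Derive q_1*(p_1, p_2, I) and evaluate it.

From the CES first-order condition, (q_2/q_1)^(4/3) = p_1/p_2.
Hence q_2/q_1 = (p_1/p_2)^(1/(4/3)), i.e. raised to the 0.75 power.
Substitute q_2 = (q_2/q_1)·q_1 into the budget: q_1* = I/(p_1 + p_2·(q_2/q_1)).
Numerically q_2/q_1 = 0.765286, so q_1* = 30/(7 + 10·0.765286) = 2.0474.

q_1* = 2.0474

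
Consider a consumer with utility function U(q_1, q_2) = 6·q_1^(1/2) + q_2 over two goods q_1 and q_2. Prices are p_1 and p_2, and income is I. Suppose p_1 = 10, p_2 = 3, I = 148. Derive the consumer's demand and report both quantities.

q_1* = 0.81, q_2* = 46.6333

Thus q_1* = (3·p_2/p_1)² — independent of I — with the rest of income spent on q_2.
Plugging in: q_1* = (3·3/10)² = 0.81, q_2* = 46.6333.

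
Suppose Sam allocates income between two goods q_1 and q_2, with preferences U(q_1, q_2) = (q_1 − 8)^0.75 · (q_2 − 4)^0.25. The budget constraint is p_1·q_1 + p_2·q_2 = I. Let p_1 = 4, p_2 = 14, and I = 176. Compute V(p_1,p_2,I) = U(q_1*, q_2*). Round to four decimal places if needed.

V = 9.1661

MRS = 3·(q_2−4)/(q_1−8). Tangency with p_1/p_2 gives q_2−4 = (1/3)·(p_1/p_2)·(q_1−8).
After buying the subsistence bundle (8, 4), a share 0.75 of the remaining income goes to q_1: q_1* = 8 + 0.75·(I − 8p_1 − 4p_2)/p_1.
Discretionary income = 176 − 8·4 − 4·14 = 88; q_1* = 8 + 0.75·88/4 = 24.5; q_2* = 4 + 0.25·88/14 = 5.5714.
Utility at the optimum: U(24.5, 5.5714) = 9.1661.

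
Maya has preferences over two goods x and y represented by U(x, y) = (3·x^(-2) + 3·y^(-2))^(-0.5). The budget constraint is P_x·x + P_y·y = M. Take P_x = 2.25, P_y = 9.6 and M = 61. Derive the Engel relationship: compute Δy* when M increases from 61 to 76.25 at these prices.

Δy* = 1.151

Numerically y/x = 0.616553, so x* = 61/(2.25 + 9.6·0.616553) = 7.4673 and y* = 0.616553·7.4673 = 4.604.
At M' = 76.25: y* = 5.755. Change: 5.755 − 4.604 = 1.151.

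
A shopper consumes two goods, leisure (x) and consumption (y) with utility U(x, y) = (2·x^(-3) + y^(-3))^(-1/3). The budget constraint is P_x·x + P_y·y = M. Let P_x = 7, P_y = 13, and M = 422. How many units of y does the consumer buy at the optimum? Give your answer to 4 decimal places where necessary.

y* = 18.5758

MRS = MU_x/MU_y = 2·(y/x)^(4). Set equal to P_x/P_y.
Solve for the ratio: y/x = [(1/2)·P_x/P_y]^(0.25).
With the ratio pinned down, the budget gives x* = M/(P_x + P_y·(y/x)) and y* = (y/x)·x*.
Numerically y/x = 0.720329, so x* = 422/(7 + 13·0.720329) = 25.7879 and y* = 0.720329·25.7879 = 18.5758.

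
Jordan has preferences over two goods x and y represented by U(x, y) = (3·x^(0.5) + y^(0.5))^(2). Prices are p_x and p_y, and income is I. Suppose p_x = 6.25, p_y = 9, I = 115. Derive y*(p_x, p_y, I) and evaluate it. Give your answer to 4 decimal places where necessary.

y* = 0.9153

MU_x ∝ 3·x^(-0.5), MU_y ∝ y^(-0.5), so MRS = 3·(y/x)^(0.5) = p_x/p_y.
Solve for the ratio: y/x = [(1/3)·p_x/p_y]^(2).
With the ratio pinned down, the budget gives x* = I/(p_x + p_y·(y/x)) and y* = (y/x)·x*.
Numerically y/x = 0.053584, so x* = 115/(6.25 + 9·0.053584) = 17.0819 and y* = 0.053584·17.0819 = 0.9153.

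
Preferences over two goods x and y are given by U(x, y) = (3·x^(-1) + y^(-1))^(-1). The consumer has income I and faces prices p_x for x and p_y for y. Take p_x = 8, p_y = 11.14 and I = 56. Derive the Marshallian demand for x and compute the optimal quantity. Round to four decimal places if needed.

Numerically y/x = 0.489262, so x* = 56/(8 + 11.14·0.489262) = 4.1635.

x* = 4.1635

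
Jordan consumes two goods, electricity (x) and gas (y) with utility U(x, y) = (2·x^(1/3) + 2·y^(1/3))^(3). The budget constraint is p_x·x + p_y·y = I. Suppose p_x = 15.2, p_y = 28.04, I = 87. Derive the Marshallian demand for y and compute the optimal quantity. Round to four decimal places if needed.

y* = 1.3157

MRS = MU_x/MU_y = (y/x)^(2/3). Set equal to p_x/p_y.
Hence y/x = (p_x/p_y)^(1/(2/3)), i.e. raised to the 1.5 power.
With the ratio pinned down, the budget gives x* = I/(p_x + p_y·(y/x)) and y* = (y/x)·x*.
Numerically y/x = 0.399115, so x* = 87/(15.2 + 28.04·0.399115) = 3.2966 and y* = 0.399115·3.2966 = 1.3157.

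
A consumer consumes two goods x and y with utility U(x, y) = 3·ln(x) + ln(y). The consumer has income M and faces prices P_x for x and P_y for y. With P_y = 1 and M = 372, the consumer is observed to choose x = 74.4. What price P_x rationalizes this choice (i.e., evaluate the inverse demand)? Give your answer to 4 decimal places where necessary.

P_x = 3.75

MU_x/MU_y = (3·y)/(x); tangency sets this equal to P_x/P_y.
So 3·P_y·y = P_x·x; combined with the budget, a share 0.75 of income goes to x.
Demand: x*(P_x,P_y,M) = 0.75·M/P_x and y* = 0.25·M/P_y.
Set x* = 74.4 in the demand function and solve for P_x: P_x = 3.75.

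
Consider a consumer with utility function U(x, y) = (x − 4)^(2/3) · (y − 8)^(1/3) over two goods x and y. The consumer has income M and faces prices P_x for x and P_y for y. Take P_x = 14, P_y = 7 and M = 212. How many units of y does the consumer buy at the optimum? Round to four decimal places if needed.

This is Cobb-Douglas in (x−4, y−8): tangency gives 2/3·P_y·(y−8) = 1/3·P_x·(x−4).
After buying the subsistence bundle (4, 8), a share 2/3 of the remaining income goes to x: x* = 4 + 2/3·(M − 4P_x − 8P_y)/P_x.
Discretionary income = 212 − 4·14 − 8·7 = 100; y* = 8 + 1/3·100/7 = 12.7619.

y* = 12.7619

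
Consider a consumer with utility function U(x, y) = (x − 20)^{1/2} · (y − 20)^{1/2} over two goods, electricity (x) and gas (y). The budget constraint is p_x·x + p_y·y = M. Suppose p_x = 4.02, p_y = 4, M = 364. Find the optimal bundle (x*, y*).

x* = 45.3234, y* = 45.45

MRS = (y−20)/(x−20). Tangency with p_x/p_y gives y−20 = (p_x/p_y)·(x−20).
Substituting into the budget: x* = 20 + 0.5·(M − 20·p_x − 20·p_y)/p_x, and y* = 20 + 0.5·(…)/p_y.
Discretionary income = 364 − 20·4.02 − 20·4 = 203.6; x* = 20 + 0.5·203.6/4.02 = 45.3234; y* = 20 + 0.5·203.6/4 = 45.45.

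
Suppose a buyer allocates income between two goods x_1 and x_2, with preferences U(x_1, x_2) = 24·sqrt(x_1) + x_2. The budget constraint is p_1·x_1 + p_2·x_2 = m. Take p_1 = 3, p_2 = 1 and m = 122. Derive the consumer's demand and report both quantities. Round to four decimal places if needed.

Solve: √x_1 = 12·p_2/p_1, so x_1*(p_1,p_2) = (12·p_2/p_1)², and x_2* = (m − p_1·x_1*)/p_2.
Plugging in: x_1* = (12·1/3)² = 16, x_2* = 74.

x_1* = 16, x_2* = 74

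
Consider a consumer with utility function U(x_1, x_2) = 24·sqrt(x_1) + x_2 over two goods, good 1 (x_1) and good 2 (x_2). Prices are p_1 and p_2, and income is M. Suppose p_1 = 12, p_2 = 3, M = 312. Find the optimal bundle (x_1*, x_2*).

x_1* = 9, x_2* = 68

Set MRS = p_1/p_2: 12·x_1^(−1/2) = p_1/p_2.
Solve: √x_1 = 12·p_2/p_1, so x_1*(p_1,p_2) = (12·p_2/p_1)², and x_2* = (M − p_1·x_1*)/p_2.
Plugging in: x_1* = (12·3/12)² = 9, x_2* = 68.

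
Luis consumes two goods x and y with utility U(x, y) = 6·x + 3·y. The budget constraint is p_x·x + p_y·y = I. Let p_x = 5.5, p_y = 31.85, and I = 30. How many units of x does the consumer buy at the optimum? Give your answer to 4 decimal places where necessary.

x* = 5.4545

x gives more utility per dollar, so spend all income on x: x* = I/p_x, y* = 0.
Numerically: x* = 5.4545, y* = 0.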